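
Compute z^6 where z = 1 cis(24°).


r^6 = 1^6 = 1
n*theta = 6*24° = 144° = 144° (mod 360)
a = 1*cos(144°) = -0.8090
b = 1*sin(144°) = 0.5878

1 cis(144°) = -0.8090 + 0.5878i


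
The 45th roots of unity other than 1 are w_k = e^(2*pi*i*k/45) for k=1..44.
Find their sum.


With w = e^(2*pi*i/45), all 45 of the 45th roots of unity w^0 = 1, w, ..., w^(44) sum to 0: 1 + w + ... + w^(44) = (1 - w^45)/(1 - w) = 0 since w^45 = 1, w ≠ 1.
Removing the root 1: w + w^2 + ... + w^(44) = 0 - 1 = -1

Sum = -1


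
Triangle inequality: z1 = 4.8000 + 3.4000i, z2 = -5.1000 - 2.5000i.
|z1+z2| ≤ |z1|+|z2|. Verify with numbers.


|z1| = sqrt(4.8^2 + 3.4^2) = sqrt(34.6) = 5.8822
|z2| = sqrt((-5.1)^2 + (-2.5)^2) = sqrt(32.26) = 5.6798
z1+z2 = -0.3000 + 0.9000i
|z1+z2| = sqrt(0.9) = 0.9487
|z1|+|z2| = 5.8822 + 5.6798 = 11.5620

|z1+z2| = 0.9487 ≤ |z1|+|z2| = 11.5620 (verified)


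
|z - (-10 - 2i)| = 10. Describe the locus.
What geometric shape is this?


|z - z0| = r is a circle with center z0 and radius r.
Center = (-10, -2), radius = 10

Circle with center (-10, -2) and radius 10


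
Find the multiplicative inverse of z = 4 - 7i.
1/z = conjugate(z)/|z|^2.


|z|^2 = 16+49 = 65
1/z = (4 + 7i)/65

1/z = 0.0615 + 0.1077i


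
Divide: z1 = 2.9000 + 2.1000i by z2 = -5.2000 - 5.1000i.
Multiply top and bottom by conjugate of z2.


Conjugate of z2 = -5.2000 + 5.1000i
Numerator: (2.9000 + 2.1000i)(-5.2000 + 5.1000i) = -25.7900 + 3.8700i
Denominator: (-5.2)^2 + (-5.1)^2 = 53.05
Result = (-25.7900 + 3.8700i)/53.05

-0.4861 + 0.0730i


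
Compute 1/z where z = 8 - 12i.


|z|^2 = 64+144 = 208
1/z = (8 + 12i)/208

1/z = 0.0385 + 0.0577i


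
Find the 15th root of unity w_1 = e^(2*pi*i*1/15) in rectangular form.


Angle = 360*1/15 = 24°
a = cos(24°) = 0.9135
b = sin(24°) = 0.4067

0.9135 + 0.4067i


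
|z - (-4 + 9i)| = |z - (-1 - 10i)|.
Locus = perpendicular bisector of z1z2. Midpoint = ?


Equal distances means the locus is the perpendicular bisector of z1 and z2.
Midpoint = ((-4+(-1))/2, (9+(-10))/2) = (-2.5000, -0.5000)

Perpendicular bisector through (-2.5000, -0.5000)


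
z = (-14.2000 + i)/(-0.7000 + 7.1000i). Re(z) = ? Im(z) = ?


Multiply by conjugate: (-14.2000 + i)(-0.7000 - 7.1000i) / ((-0.7)^2 + 7.1^2)
Numerator real = -14.2*(-0.7) + 1*7.1 = 17.04
Numerator imag = 1*(-0.7) - (-14.2)*7.1 = 100.12
Denominator = 50.9
Re(z) = 17.04/50.9 = 0.3348
Im(z) = 100.12/50.9 = 1.9670

Re(z) = 0.3348, Im(z) = 1.9670


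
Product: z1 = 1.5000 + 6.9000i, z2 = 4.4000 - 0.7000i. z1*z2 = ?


Real = 1.5*4.4 - 6.9*(-0.7) = 6.6 - (-4.83) = 11.43
Imag = 1.5*(-0.7) + 4.4*6.9 = -1.05 + 30.36 = 29.31

11.4300 + 29.3100i


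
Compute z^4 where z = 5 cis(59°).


r^4 = 5^4 = 625
n*theta = 4*59° = 236° = 236° (mod 360)
a = 625*cos(236°) = -349.4956
b = 625*sin(236°) = -518.1485

625 cis(236°) = -349.4956 - 518.1485i


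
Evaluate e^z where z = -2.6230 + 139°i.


e^-2.6230 = 0.0726
cos(139°) = -0.7547
sin(139°) = 0.6561
Real = 0.0726*(-0.7547) = -0.0548
Imag = 0.0726*0.6561 = 0.0476

-0.0548 + 0.0476i


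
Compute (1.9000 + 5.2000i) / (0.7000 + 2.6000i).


Conjugate of z2 = 0.7000 - 2.6000i
Numerator: (1.9000 + 5.2000i)(0.7000 - 2.6000i) = 14.8500 - 1.3000i
Denominator: 0.7^2 + 2.6^2 = 7.25
Result = (14.8500 - 1.3000i)/7.25

2.0483 - 0.1793i


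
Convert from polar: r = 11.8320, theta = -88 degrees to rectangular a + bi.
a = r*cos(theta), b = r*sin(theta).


a = 11.8320*cos(-88°) = 11.8320*0.0349 = 0.4129
b = 11.8320*sin(-88°) = 11.8320*(-0.99939) = -11.8248

0.4129 - 11.8248i


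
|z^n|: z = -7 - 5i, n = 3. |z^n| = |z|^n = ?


|z| = sqrt(49+25) = sqrt(74) = 8.6023
|z^3| = |z|^3 = (sqrt(74))^3 = 74*sqrt(74)

|z^3| = 74*sqrt(74) ≈ 636.5721


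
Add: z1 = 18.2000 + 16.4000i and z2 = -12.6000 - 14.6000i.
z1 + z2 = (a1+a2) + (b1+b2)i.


Real: 18.2 - 12.6 = 5.6
Imag: 16.4 - 14.6 = 1.8

5.6000 + 1.8000i


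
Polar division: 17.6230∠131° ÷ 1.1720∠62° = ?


r = 17.6230 / 1.1720 = 15.0367
theta = 131° - 62° = 69° = 69° (mod 360)

15.0367 cis(69°)


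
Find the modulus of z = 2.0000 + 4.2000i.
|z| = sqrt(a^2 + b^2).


|z| = sqrt(2^2 + 4.2^2) = sqrt(4 + 17.64) = sqrt(21.64) = 4.6519

|z| = 4.6519


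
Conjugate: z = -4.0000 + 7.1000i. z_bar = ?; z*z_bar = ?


z_bar = -4.0000 - 7.1000i
z*z_bar = (-4)^2 + 7.1^2 = 16 + 50.41 = 66.41

z_bar = -4.0000 - 7.1000i, z*z_bar = 66.41


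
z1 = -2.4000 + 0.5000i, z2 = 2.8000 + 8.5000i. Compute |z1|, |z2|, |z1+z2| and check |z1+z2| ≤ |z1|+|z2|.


|z1| = sqrt((-2.4)^2 + 0.5^2) = sqrt(6.01) = 2.4515
|z2| = sqrt(2.8^2 + 8.5^2) = sqrt(80.09) = 8.9493
z1+z2 = 0.4000 + 9.0000i
|z1+z2| = sqrt(81.16) = 9.0089
|z1|+|z2| = 2.4515 + 8.9493 = 11.4008

|z1+z2| = 9.0089 ≤ |z1|+|z2| = 11.4008 (verified)


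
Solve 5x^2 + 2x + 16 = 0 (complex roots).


disc = 2^2 - 4*5*16 = 4 - 320 = -316
sqrt(|disc|) = sqrt(316) = 17.7764
Real part = -2/(2*5) = -0.2000
Imag part = 17.7764/(2*5) = 1.7776

-0.2000 ± 1.7776i


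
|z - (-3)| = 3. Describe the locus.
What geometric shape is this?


|z - z0| = r is a circle with center z0 and radius r.
Center = (-3, 0), radius = 3

Circle with center (-3, 0) and radius 3


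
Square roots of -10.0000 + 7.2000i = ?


|z| = sqrt(100+51.84) = 12.3223
sqrt((|z|+a)/2) = sqrt((12.3223+(-10))/2) = sqrt(1.1612) = 1.0776
sqrt((|z|-a)/2) = sqrt((12.3223-(-10))/2) = sqrt(11.1612) = 3.3408

±(1.0776 + 3.3408i) i.e. 1.0776 + 3.3408i and -1.0776 - 3.3408i


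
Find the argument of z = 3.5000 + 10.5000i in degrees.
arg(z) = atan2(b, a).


Re = 3.5, Im = 10.5
arg = atan2(10.5, 3.5) = 71.5651 degrees

arg(z) = 71.5651 degrees


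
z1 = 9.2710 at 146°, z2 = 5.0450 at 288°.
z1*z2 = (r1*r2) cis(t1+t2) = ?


r = 9.2710 * 5.0450 = 46.7722
theta = 146° + 288° = 434° = 74° (mod 360)

46.7722 cis(74°)


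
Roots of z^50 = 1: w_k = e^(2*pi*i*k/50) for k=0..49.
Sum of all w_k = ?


The sum of all 50th roots of unity is 0.
Geometric series: (1 - w^50)/(1 - w) = (1-1)/(1-w) = 0 since w^50 = 1, w ≠ 1.
Alternatively: coefficient of z^49 in z^50 - 1 is 0.

0


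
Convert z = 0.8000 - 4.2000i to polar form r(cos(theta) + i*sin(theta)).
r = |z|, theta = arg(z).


r = sqrt(0.64+17.64) = sqrt(18.28) = 4.2755
theta = atan2(-4.2, 0.8) = -79.2157 degrees

r = 4.2755, theta = -79.2157 degrees


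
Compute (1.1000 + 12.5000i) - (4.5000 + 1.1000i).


Real: 1.1 - 4.5 = -3.4
Imag: 12.5 - 1.1 = 11.4

-3.4000 + 11.4000i


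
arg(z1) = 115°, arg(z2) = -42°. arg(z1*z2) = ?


arg(z1*z2) = 115° - 42° = 73°
Normalized to (-180°, 180°]: 73°

73°


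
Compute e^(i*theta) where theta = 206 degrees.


cos(206°) = -0.8988
sin(206°) = -0.4384

e^(i*206°) = -0.8988 - 0.4384i


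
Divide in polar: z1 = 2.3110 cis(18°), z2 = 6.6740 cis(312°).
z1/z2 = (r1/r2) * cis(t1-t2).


r = 2.3110 / 6.6740 = 0.3463
theta = 18° - 312° = -294° = 66° (mod 360)

0.3463 cis(66°)


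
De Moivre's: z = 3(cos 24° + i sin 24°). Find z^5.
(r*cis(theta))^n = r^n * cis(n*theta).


r^5 = 3^5 = 243
n*theta = 5*24° = 120° = 120° (mod 360)
a = 243*cos(120°) = -121.5000
b = 243*sin(120°) = 210.4442

243 cis(120°) = -121.5000 + 210.4442i


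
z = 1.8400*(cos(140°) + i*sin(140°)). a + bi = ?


a = 1.8400*cos(140°) = 1.8400*(-0.76604) = -1.4095
b = 1.8400*sin(140°) = 1.8400*0.64279 = 1.1827

-1.4095 + 1.1827i


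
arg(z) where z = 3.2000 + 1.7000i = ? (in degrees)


Re = 3.2, Im = 1.7
arg = atan2(1.7, 3.2) = 27.9795 degrees

arg(z) = 27.9795 degrees


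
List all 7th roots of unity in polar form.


The 7th roots of unity are cis(360k/7°) for k=0..6
Angle step = 360/7 = 51.4286°
Primitive root: cis(51.4286°)
Primitive root = 0.6235 + 0.7818i

7 roots at angles: 0°, 51.4286°, 102.8571°, 154.2857°, 205.7143°, 257.1429°, 308.5714°


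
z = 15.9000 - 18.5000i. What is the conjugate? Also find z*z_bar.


z_bar = 15.9000 + 18.5000i
z*z_bar = 15.9^2 + (-18.5)^2 = 252.81 + 342.25 = 595.06

z_bar = 15.9000 + 18.5000i, z*z_bar = 595.06


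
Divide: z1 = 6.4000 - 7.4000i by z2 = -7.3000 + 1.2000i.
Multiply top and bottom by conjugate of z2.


Conjugate of z2 = -7.3000 - 1.2000i
Numerator: (6.4000 - 7.4000i)(-7.3000 - 1.2000i) = -55.6000 + 46.3400i
Denominator: (-7.3)^2 + 1.2^2 = 54.73
Result = (-55.6000 + 46.3400i)/54.73

-1.0159 + 0.8467i


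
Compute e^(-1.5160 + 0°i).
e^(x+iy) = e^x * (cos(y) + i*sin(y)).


e^-1.5160 = 0.2196
cos(0°) = 1
sin(0°) = 0
Real = 0.2196*1 = 0.2196
Imag = 0.2196*0 = 0

0.2196 + 0i


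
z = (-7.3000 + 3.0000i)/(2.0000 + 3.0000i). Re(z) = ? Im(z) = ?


Multiply by conjugate: (-7.3000 + 3.0000i)(2.0000 - 3.0000i) / (2^2 + 3^2)
Numerator real = -7.3*2 + 3*3 = -5.6
Numerator imag = 3*2 - (-7.3)*3 = 27.9
Denominator = 13
Re(z) = -5.6/13 = -0.4308
Im(z) = 27.9/13 = 2.1462

Re(z) = -0.4308, Im(z) = 2.1462


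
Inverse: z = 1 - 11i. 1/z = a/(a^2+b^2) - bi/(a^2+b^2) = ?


|z|^2 = 1+121 = 122
1/z = (1 + 11i)/122

1/z = 0.0082 + 0.0902i


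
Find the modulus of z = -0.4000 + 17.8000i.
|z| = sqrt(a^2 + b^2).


|z| = sqrt((-0.4)^2 + 17.8^2) = sqrt(0.16 + 316.84) = sqrt(317) = 17.8045

|z| = 17.8045


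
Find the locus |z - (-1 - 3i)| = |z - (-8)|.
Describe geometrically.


Equal distances means the locus is the perpendicular bisector of z1 and z2.
Midpoint = ((-1+(-8))/2, (-3+0)/2) = (-4.5000, -1.5000)

Perpendicular bisector through (-4.5000, -1.5000)


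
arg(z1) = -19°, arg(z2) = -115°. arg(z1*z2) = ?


arg(z1*z2) = -19° - 115° = -134°
Normalized to (-180°, 180°]: -134°

-134°


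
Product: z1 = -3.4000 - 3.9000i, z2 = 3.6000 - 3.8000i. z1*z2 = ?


Real = -3.4*3.6 - (-3.9)*(-3.8) = -12.24 - 14.82 = -27.06
Imag = -3.4*(-3.8) + 3.6*(-3.9) = 12.92 - (14.04) = -1.12

-27.0600 - 1.1200i


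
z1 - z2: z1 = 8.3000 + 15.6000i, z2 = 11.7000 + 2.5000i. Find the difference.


Real: 8.3 - 11.7 = -3.4
Imag: 15.6 - 2.5 = 13.1

-3.4000 + 13.1000i


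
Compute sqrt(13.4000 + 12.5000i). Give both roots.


|z| = sqrt(179.56+156.25) = 18.3251
sqrt((|z|+a)/2) = sqrt((18.3251+13.4)/2) = sqrt(15.8626) = 3.9828
sqrt((|z|-a)/2) = sqrt((18.3251-13.4)/2) = sqrt(2.4626) = 1.5693

±(3.9828 + 1.5693i) i.e. 3.9828 + 1.5693i and -3.9828 - 1.5693i


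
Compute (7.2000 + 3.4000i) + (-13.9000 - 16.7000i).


Real: 7.2 - 13.9 = -6.7
Imag: 3.4 - 16.7 = -13.3

-6.7000 - 13.3000i


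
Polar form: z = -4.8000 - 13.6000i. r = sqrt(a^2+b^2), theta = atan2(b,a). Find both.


r = sqrt(23.04+184.96) = sqrt(208) = 14.4222
theta = atan2(-13.6, -4.8) = -109.4400 degrees

r = 14.4222, theta = -109.4400 degrees


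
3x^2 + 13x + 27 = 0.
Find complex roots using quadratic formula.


disc = 13^2 - 4*3*27 = 169 - 324 = -155
sqrt(|disc|) = sqrt(155) = 12.4499
Real part = -13/(2*3) = -2.1667
Imag part = 12.4499/(2*3) = 2.0750

-2.1667 ± 2.0750i


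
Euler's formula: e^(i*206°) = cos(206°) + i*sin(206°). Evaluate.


cos(206°) = -0.8988
sin(206°) = -0.4384

e^(i*206°) = -0.8988 - 0.4384i


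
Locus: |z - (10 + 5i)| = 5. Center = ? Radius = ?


|z - z0| = r is a circle with center z0 and radius r.
Center = (10, 5), radius = 5

Circle with center (10, 5) and radius 5


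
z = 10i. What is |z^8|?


|z| = sqrt(0+100) = sqrt(100) = 10
|z^8| = |z|^8 = 10^8 = 100000000

|z^8| = 100000000


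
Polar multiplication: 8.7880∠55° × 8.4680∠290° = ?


r = 8.7880 * 8.4680 = 74.4168
theta = 55° + 290° = 345° = 345° (mod 360)

74.4168 cis(345°)


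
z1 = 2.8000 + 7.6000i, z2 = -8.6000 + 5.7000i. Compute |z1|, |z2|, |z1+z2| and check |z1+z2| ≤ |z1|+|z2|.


|z1| = sqrt(2.8^2 + 7.6^2) = sqrt(65.6) = 8.0994
|z2| = sqrt((-8.6)^2 + 5.7^2) = sqrt(106.45) = 10.3175
z1+z2 = -5.8000 + 13.3000i
|z1+z2| = sqrt(210.53) = 14.5097
|z1|+|z2| = 8.0994 + 10.3175 = 18.4169

|z1+z2| = 14.5097 ≤ |z1|+|z2| = 18.4169 (verified)


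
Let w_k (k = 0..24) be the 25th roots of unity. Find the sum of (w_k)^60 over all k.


The roots are w_k = w^k with w = e^(2*pi*i/25), and (w^k)^60 = (w^60)^k.
So S = 1 + u + u^2 + ... + u^(24) with u = w^60.
60 = 2*25 + 10, so 60 is not a multiple of 25: u = (w^25)^2 * w^10 = w^10 ≠ 1 (w is a primitive 25th root), while u^25 = (w^25)^60 = 1.
Geometric series: S = (1 - u^25)/(1 - u) = (1 - 1)/(1 - u) = 0

S = 0


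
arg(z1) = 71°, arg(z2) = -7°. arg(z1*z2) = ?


arg(z1*z2) = 71° - 7° = 64°
Normalized to (-180°, 180°]: 64°

64°


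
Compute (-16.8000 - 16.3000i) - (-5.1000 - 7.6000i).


Real: -16.8 + 5.1 = -11.7
Imag: -16.3 + 7.6 = -8.7

-11.7000 - 8.7000i


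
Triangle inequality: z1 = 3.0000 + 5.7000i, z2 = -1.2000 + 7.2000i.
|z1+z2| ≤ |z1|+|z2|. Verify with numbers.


|z1| = sqrt(3^2 + 5.7^2) = sqrt(41.49) = 6.4413
|z2| = sqrt((-1.2)^2 + 7.2^2) = sqrt(53.28) = 7.2993
z1+z2 = 1.8000 + 12.9000i
|z1+z2| = sqrt(169.65) = 13.0250
|z1|+|z2| = 6.4413 + 7.2993 = 13.7406

|z1+z2| = 13.0250 ≤ |z1|+|z2| = 13.7406 (verified)


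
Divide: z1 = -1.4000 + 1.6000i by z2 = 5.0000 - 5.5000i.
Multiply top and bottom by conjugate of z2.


Conjugate of z2 = 5.0000 + 5.5000i
Numerator: (-1.4000 + 1.6000i)(5.0000 + 5.5000i) = -15.8000 + 0.3000i
Denominator: 5^2 + (-5.5)^2 = 55.25
Result = (-15.8000 + 0.3000i)/55.25

-0.2860 + 0.0054i


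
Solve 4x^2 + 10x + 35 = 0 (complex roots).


disc = 10^2 - 4*4*35 = 100 - 560 = -460
sqrt(|disc|) = sqrt(460) = 21.4476
Real part = -10/(2*4) = -1.2500
Imag part = 21.4476/(2*4) = 2.6810

-1.2500 ± 2.6810i


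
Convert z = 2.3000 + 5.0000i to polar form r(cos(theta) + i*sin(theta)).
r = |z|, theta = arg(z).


r = sqrt(5.29+25) = sqrt(30.29) = 5.5036
theta = atan2(5, 2.3) = 65.2976 degrees

r = 5.5036, theta = 65.2976 degrees


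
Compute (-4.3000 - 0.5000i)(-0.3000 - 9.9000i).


Real = -4.3*(-0.3) - (-0.5)*(-9.9) = 1.29 - 4.95 = -3.66
Imag = -4.3*(-9.9) - (0.3)*(-0.5) = 42.57 + 0.15 = 42.72

-3.6600 + 42.7200i


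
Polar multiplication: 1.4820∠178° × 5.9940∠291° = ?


r = 1.4820 * 5.9940 = 8.8831
theta = 178° + 291° = 469° = 109° (mod 360)

8.8831 cis(109°)


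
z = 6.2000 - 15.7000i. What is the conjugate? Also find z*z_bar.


z_bar = 6.2000 + 15.7000i
z*z_bar = 6.2^2 + (-15.7)^2 = 38.44 + 246.49 = 284.93

z_bar = 6.2000 + 15.7000i, z*z_bar = 284.93


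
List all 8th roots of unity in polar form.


The 8th roots of unity are cis(360k/8°) for k=0..7
Angle step = 360/8 = 45°
Primitive root: cis(45°)
Primitive root = 0.7071 + 0.7071i

8 roots at angles: 0°, 45°, 90°, 135°, 180°, 225°, 270°, 315°


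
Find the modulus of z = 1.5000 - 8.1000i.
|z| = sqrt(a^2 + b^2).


|z| = sqrt(1.5^2 + (-8.1)^2) = sqrt(2.25 + 65.61) = sqrt(67.86) = 8.2377

|z| = 8.2377


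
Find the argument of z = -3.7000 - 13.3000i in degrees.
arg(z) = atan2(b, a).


Re = -3.7, Im = -13.3
arg = atan2(-13.3, -3.7) = -105.5463 degrees

arg(z) = -105.5463 degrees


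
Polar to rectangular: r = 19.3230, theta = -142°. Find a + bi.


a = 19.3230*cos(-142°) = 19.3230*(-0.78801) = -15.2267
b = 19.3230*sin(-142°) = 19.3230*(-0.61566) = -11.8964

-15.2267 - 11.8964i


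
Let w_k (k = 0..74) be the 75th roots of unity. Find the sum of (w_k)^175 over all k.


The roots are w_k = w^k with w = e^(2*pi*i/75), and (w^k)^175 = (w^175)^k.
So S = 1 + u + u^2 + ... + u^(74) with u = w^175.
175 = 2*75 + 25, so 175 is not a multiple of 75: u = (w^75)^2 * w^25 = w^25 ≠ 1 (w is a primitive 75th root), while u^75 = (w^75)^175 = 1.
Geometric series: S = (1 - u^75)/(1 - u) = (1 - 1)/(1 - u) = 0

S = 0


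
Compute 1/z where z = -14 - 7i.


|z|^2 = 196+49 = 245
1/z = (-14 + 7i)/245

1/z = -0.0571 + 0.0286i


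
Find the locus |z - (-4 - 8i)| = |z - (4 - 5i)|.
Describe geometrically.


Equal distances means the locus is the perpendicular bisector of z1 and z2.
Midpoint = ((-4+4)/2, (-8+(-5))/2) = (0, -6.5000)

Perpendicular bisector through (0, -6.5000)


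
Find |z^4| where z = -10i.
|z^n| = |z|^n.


|z| = sqrt(0+100) = sqrt(100) = 10
|z^4| = |z|^4 = 10^4 = 10000

|z^4| = 10000


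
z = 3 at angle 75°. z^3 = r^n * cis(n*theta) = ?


r^3 = 3^3 = 27
n*theta = 3*75° = 225° = 225° (mod 360)
a = 27*cos(225°) = -19.0919
b = 27*sin(225°) = -19.0919

27 cis(225°) = -19.0919 - 19.0919i


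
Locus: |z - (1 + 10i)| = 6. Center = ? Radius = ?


|z - z0| = r is a circle with center z0 and radius r.
Center = (1, 10), radius = 6

Circle with center (1, 10) and radius 6


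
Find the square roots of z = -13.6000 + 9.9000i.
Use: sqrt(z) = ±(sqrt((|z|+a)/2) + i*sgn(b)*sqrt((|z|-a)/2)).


|z| = sqrt(184.96+98.01) = 16.8217
sqrt((|z|+a)/2) = sqrt((16.8217+(-13.6))/2) = sqrt(1.6109) = 1.2692
sqrt((|z|-a)/2) = sqrt((16.8217-(-13.6))/2) = sqrt(15.2109) = 3.9001

±(1.2692 + 3.9001i) i.e. 1.2692 + 3.9001i and -1.2692 - 3.9001i


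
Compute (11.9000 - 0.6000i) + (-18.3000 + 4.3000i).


Real: 11.9 - 18.3 = -6.4
Imag: -0.6 + 4.3 = 3.7

-6.4000 + 3.7000i


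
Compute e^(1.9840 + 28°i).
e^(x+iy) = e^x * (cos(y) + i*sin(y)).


e^1.9840 = 7.2718
cos(28°) = 0.88295
sin(28°) = 0.46947
Real = 7.2718*0.88295 = 6.4206
Imag = 7.2718*0.46947 = 3.4139

6.4206 + 3.4139i


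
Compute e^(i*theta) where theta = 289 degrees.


cos(289°) = 0.3256
sin(289°) = -0.9455

e^(i*289°) = 0.3256 - 0.9455i


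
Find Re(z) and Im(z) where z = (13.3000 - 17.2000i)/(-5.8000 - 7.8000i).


Multiply by conjugate: (13.3000 - 17.2000i)(-5.8000 + 7.8000i) / ((-5.8)^2 + (-7.8)^2)
Numerator real = 13.3*(-5.8) - (17.2)*(-7.8) = 57.02
Numerator imag = -17.2*(-5.8) - 13.3*(-7.8) = 203.5
Denominator = 94.48
Re(z) = 57.02/94.48 = 0.6035
Im(z) = 203.5/94.48 = 2.1539

Re(z) = 0.6035, Im(z) = 2.1539


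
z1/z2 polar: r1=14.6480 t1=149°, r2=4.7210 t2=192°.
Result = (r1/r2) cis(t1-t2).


r = 14.6480 / 4.7210 = 3.1027
theta = 149° - 192° = -43° = 317° (mod 360)

3.1027 cis(317°)


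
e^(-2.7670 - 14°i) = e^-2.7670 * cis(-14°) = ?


e^-2.7670 = 0.0629
cos(-14°) = 0.9703
sin(-14°) = -0.2419
Real = 0.0629*0.9703 = 0.0610
Imag = 0.0629*(-0.2419) = -0.0152

0.0610 - 0.0152i


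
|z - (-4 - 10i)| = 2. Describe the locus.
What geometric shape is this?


|z - z0| = r is a circle with center z0 and radius r.
Center = (-4, -10), radius = 2

Circle with center (-4, -10) and radius 2


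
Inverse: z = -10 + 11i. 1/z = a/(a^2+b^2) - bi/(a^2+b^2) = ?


|z|^2 = 100+121 = 221
1/z = (-10 - 11i)/221

1/z = -0.0452 - 0.0498i


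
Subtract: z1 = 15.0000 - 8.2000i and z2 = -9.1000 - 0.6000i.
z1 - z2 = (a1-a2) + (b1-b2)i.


Real: 15 + 9.1 = 24.1
Imag: -8.2 + 0.6 = -7.6

24.1000 - 7.6000i


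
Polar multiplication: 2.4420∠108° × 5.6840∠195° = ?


r = 2.4420 * 5.6840 = 13.8803
theta = 108° + 195° = 303° = 303° (mod 360)

13.8803 cis(303°)


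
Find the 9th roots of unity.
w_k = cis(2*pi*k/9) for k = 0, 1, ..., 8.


The 9th roots of unity are cis(360k/9°) for k=0..8
Angle step = 360/9 = 40°
Primitive root: cis(40°)
Primitive root = 0.7660 + 0.6428i

9 roots at angles: 0°, 40°, 80°, 120°, 160°, 200°, 240°, 280°, 320°


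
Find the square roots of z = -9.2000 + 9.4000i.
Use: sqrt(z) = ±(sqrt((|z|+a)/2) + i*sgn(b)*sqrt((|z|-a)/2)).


|z| = sqrt(84.64+88.36) = 13.1529
sqrt((|z|+a)/2) = sqrt((13.1529+(-9.2))/2) = sqrt(1.9765) = 1.4059
sqrt((|z|-a)/2) = sqrt((13.1529-(-9.2))/2) = sqrt(11.1765) = 3.3431

±(1.4059 + 3.3431i) i.e. 1.4059 + 3.3431i and -1.4059 - 3.3431i


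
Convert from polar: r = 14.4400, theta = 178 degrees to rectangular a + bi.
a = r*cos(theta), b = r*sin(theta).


a = 14.4400*cos(178°) = 14.4400*(-0.99939) = -14.4312
b = 14.4400*sin(178°) = 14.4400*0.034899 = 0.5039

-14.4312 + 0.5039i


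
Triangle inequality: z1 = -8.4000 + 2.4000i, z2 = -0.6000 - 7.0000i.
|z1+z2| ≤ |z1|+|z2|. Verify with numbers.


|z1| = sqrt((-8.4)^2 + 2.4^2) = sqrt(76.32) = 8.7361
|z2| = sqrt((-0.6)^2 + (-7)^2) = sqrt(49.36) = 7.0257
z1+z2 = -9.0000 - 4.6000i
|z1+z2| = sqrt(102.16) = 10.1074
|z1|+|z2| = 8.7361 + 7.0257 = 15.7618

|z1+z2| = 10.1074 ≤ |z1|+|z2| = 15.7618 (verified)


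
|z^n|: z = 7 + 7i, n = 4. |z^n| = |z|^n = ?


|z| = sqrt(49+49) = sqrt(98) = 9.8995
|z^4| = |z|^4 = (sqrt(98))^4 = 98^2 = 9604

|z^4| = 9604


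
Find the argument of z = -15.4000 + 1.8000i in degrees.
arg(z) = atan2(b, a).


Re = -15.4, Im = 1.8
arg = atan2(1.8, -15.4) = 173.3333 degrees

arg(z) = 173.3333 degrees


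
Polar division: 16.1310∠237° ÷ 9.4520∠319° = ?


r = 16.1310 / 9.4520 = 1.7066
theta = 237° - 319° = -82° = 278° (mod 360)

1.7066 cis(278°)


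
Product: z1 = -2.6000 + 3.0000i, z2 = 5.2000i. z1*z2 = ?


Real = -2.6*0 - 3*5.2 = 0 - 15.6 = -15.6
Imag = -2.6*5.2 + 0*3 = -13.52 + 0 = -13.52

-15.6000 - 13.5200i


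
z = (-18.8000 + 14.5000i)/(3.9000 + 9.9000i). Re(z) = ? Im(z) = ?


Multiply by conjugate: (-18.8000 + 14.5000i)(3.9000 - 9.9000i) / (3.9^2 + 9.9^2)
Numerator real = -18.8*3.9 + 14.5*9.9 = 70.23
Numerator imag = 14.5*3.9 - (-18.8)*9.9 = 242.67
Denominator = 113.22
Re(z) = 70.23/113.22 = 0.6203
Im(z) = 242.67/113.22 = 2.1433

Re(z) = 0.6203, Im(z) = 2.1433


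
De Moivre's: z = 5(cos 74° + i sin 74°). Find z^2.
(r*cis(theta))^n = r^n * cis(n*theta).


r^2 = 5^2 = 25
n*theta = 2*74° = 148° = 148° (mod 360)
a = 25*cos(148°) = -21.2012
b = 25*sin(148°) = 13.2480

25 cis(148°) = -21.2012 + 13.2480i


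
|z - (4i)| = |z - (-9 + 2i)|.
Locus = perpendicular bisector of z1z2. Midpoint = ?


Equal distances means the locus is the perpendicular bisector of z1 and z2.
Midpoint = ((0+(-9))/2, (4+2)/2) = (-4.5000, 3.0000)

Perpendicular bisector through (-4.5000, 3.0000)


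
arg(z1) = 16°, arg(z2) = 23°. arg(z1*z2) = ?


arg(z1*z2) = 16° + 23° = 39°
Normalized to (-180°, 180°]: 39°

39°


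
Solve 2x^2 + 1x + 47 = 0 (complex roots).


disc = 1^2 - 4*2*47 = 1 - 376 = -375
sqrt(|disc|) = sqrt(375) = 19.3649
Real part = -1/(2*2) = -0.2500
Imag part = 19.3649/(2*2) = 4.8412

-0.2500 ± 4.8412i


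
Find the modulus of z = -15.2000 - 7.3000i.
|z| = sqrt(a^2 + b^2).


|z| = sqrt((-15.2)^2 + (-7.3)^2) = sqrt(231.04 + 53.29) = sqrt(284.33) = 16.8621

|z| = 16.8621


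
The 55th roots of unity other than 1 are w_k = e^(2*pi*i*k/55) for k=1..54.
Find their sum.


With w = e^(2*pi*i/55), all 55 of the 55th roots of unity w^0 = 1, w, ..., w^(54) sum to 0: 1 + w + ... + w^(54) = (1 - w^55)/(1 - w) = 0 since w^55 = 1, w ≠ 1.
Removing the root 1: w + w^2 + ... + w^(54) = 0 - 1 = -1

Sum = -1


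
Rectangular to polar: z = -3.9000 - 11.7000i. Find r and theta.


r = sqrt(15.21+136.89) = sqrt(152.1) = 12.3329
theta = atan2(-11.7, -3.9) = -108.4349 degrees

r = 12.3329, theta = -108.4349 degrees


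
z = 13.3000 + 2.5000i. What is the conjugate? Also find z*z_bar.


z_bar = 13.3000 - 2.5000i
z*z_bar = 13.3^2 + 2.5^2 = 176.89 + 6.25 = 183.14

z_bar = 13.3000 - 2.5000i, z*z_bar = 183.14


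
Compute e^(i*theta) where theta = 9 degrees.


cos(9°) = 0.9877
sin(9°) = 0.1564

e^(i*9°) = 0.9877 + 0.1564i


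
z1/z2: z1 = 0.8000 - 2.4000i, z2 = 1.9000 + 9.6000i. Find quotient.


Conjugate of z2 = 1.9000 - 9.6000i
Numerator: (0.8000 - 2.4000i)(1.9000 - 9.6000i) = -21.5200 - 12.2400i
Denominator: 1.9^2 + 9.6^2 = 95.77
Result = (-21.5200 - 12.2400i)/95.77

-0.2247 - 0.1278i


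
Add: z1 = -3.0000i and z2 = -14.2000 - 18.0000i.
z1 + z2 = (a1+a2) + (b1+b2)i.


Real: 0 - 14.2 = -14.2
Imag: -3 - 18 = -21

-14.2000 - 21.0000i


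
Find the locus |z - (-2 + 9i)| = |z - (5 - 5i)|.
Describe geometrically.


Equal distances means the locus is the perpendicular bisector of z1 and z2.
Midpoint = ((-2+5)/2, (9+(-5))/2) = (1.5000, 2.0000)

Perpendicular bisector through (1.5000, 2.0000)


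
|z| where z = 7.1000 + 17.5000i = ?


|z| = sqrt(7.1^2 + 17.5^2) = sqrt(50.41 + 306.25) = sqrt(356.66) = 18.8854

|z| = 18.8854


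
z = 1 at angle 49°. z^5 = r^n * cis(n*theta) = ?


r^5 = 1^5 = 1
n*theta = 5*49° = 245° = 245° (mod 360)
a = 1*cos(245°) = -0.4226
b = 1*sin(245°) = -0.9063

1 cis(245°) = -0.4226 - 0.9063i


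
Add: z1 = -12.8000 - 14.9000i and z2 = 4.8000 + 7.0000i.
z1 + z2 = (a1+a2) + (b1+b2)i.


Real: -12.8 + 4.8 = -8
Imag: -14.9 + 7 = -7.9

-8.0000 - 7.9000i


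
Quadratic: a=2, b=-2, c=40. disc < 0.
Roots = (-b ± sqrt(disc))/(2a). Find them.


disc = (-2)^2 - 4*2*40 = 4 - 320 = -316
sqrt(|disc|) = sqrt(316) = 17.7764
Real part = 2/(2*2) = 0.5000
Imag part = 17.7764/(2*2) = 4.4441

0.5000 ± 4.4441i


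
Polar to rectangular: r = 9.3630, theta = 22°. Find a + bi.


a = 9.3630*cos(22°) = 9.3630*0.92718 = 8.6812
b = 9.3630*sin(22°) = 9.3630*0.3746 = 3.5074

8.6812 + 3.5074i


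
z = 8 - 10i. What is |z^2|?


|z| = sqrt(64+100) = sqrt(164) = 12.8062
|z^2| = |z|^2 = (sqrt(164))^2 = 164

|z^2| = 164


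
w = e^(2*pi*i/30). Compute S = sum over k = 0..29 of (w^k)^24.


The roots are w_k = w^k with w = e^(2*pi*i/30), and (w^k)^24 = (w^24)^k.
So S = 1 + u + u^2 + ... + u^(29) with u = w^24.
24 = 0*30 + 24, so 24 is not a multiple of 30: u = w^24 ≠ 1 (w is a primitive 30th root), while u^30 = (w^30)^24 = 1.
Geometric series: S = (1 - u^30)/(1 - u) = (1 - 1)/(1 - u) = 0

S = 0


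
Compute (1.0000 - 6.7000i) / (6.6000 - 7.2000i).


Conjugate of z2 = 6.6000 + 7.2000i
Numerator: (1.0000 - 6.7000i)(6.6000 + 7.2000i) = 54.8400 - 37.0200i
Denominator: 6.6^2 + (-7.2)^2 = 95.4
Result = (54.8400 - 37.0200i)/95.4

0.5748 - 0.3881i


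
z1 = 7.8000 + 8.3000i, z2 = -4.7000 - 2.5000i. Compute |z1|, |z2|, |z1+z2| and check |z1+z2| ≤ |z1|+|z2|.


|z1| = sqrt(7.8^2 + 8.3^2) = sqrt(129.73) = 11.3899
|z2| = sqrt((-4.7)^2 + (-2.5)^2) = sqrt(28.34) = 5.3235
z1+z2 = 3.1000 + 5.8000i
|z1+z2| = sqrt(43.25) = 6.5765
|z1|+|z2| = 11.3899 + 5.3235 = 16.7134

|z1+z2| = 6.5765 ≤ |z1|+|z2| = 16.7134 (verified)


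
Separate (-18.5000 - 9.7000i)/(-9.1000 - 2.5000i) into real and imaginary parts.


Multiply by conjugate: (-18.5000 - 9.7000i)(-9.1000 + 2.5000i) / ((-9.1)^2 + (-2.5)^2)
Numerator real = -18.5*(-9.1) - (9.7)*(-2.5) = 192.6
Numerator imag = -9.7*(-9.1) - (-18.5)*(-2.5) = 42.02
Denominator = 89.06
Re(z) = 192.6/89.06 = 2.1626
Im(z) = 42.02/89.06 = 0.4718

Re(z) = 2.1626, Im(z) = 0.4718


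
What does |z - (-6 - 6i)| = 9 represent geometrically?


|z - z0| = r is a circle with center z0 and radius r.
Center = (-6, -6), radius = 9

Circle with center (-6, -6) and radius 9


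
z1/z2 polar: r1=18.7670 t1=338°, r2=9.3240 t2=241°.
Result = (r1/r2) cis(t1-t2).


r = 18.7670 / 9.3240 = 2.0128
theta = 338° - 241° = 97° = 97° (mod 360)

2.0128 cis(97°)


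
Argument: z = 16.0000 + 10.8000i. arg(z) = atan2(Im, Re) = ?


Re = 16, Im = 10.8
arg = atan2(10.8, 16) = 34.0193 degrees

arg(z) = 34.0193 degrees


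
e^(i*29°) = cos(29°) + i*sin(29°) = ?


cos(29°) = 0.8746
sin(29°) = 0.4848

e^(i*29°) = 0.8746 + 0.4848i


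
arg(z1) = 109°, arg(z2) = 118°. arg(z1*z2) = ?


arg(z1*z2) = 109° + 118° = 227°
Normalized to (-180°, 180°]: -133°

-133°


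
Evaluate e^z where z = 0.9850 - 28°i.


e^0.9850 = 2.6778
cos(-28°) = 0.88295
sin(-28°) = -0.4695
Real = 2.6778*0.88295 = 2.3644
Imag = 2.6778*(-0.4695) = -1.2572

2.3644 - 1.2572i


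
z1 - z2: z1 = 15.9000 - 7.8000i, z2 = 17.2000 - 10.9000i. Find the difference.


Real: 15.9 - 17.2 = -1.3
Imag: -7.8 + 10.9 = 3.1

-1.3000 + 3.1000i


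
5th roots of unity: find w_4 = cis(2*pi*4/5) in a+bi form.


Angle = 360*4/5 = 288°
a = cos(288°) = 0.3090
b = sin(288°) = -0.9511

0.3090 - 0.9511i


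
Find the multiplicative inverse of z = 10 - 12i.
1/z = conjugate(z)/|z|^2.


|z|^2 = 100+144 = 244
1/z = (10 + 12i)/244

1/z = 0.0410 + 0.0492i


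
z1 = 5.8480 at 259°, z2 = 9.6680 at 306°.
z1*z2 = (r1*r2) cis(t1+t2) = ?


r = 5.8480 * 9.6680 = 56.5385
theta = 259° + 306° = 565° = 205° (mod 360)

56.5385 cis(205°)


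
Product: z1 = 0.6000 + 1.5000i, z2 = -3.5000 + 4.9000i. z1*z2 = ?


Real = 0.6*(-3.5) - 1.5*4.9 = -2.1 - 7.35 = -9.45
Imag = 0.6*4.9 - (3.5)*1.5 = 2.94 - (5.25) = -2.31

-9.4500 - 2.3100i


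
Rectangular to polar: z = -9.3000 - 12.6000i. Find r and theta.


r = sqrt(86.49+158.76) = sqrt(245.25) = 15.6605
theta = atan2(-12.6, -9.3) = -126.4309 degrees

r = 15.6605, theta = -126.4309 degrees


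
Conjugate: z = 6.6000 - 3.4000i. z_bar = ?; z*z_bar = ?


z_bar = 6.6000 + 3.4000i
z*z_bar = 6.6^2 + (-3.4)^2 = 43.56 + 11.56 = 55.12

z_bar = 6.6000 + 3.4000i, z*z_bar = 55.12


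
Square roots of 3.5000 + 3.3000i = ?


|z| = sqrt(12.25+10.89) = 4.8104
sqrt((|z|+a)/2) = sqrt((4.8104+3.5)/2) = sqrt(4.1552) = 2.0384
sqrt((|z|-a)/2) = sqrt((4.8104-3.5)/2) = sqrt(0.6552) = 0.8094

±(2.0384 + 0.8094i) i.e. 2.0384 + 0.8094i and -2.0384 - 0.8094i


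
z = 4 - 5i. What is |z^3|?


|z| = sqrt(16+25) = sqrt(41) = 6.4031
|z^3| = |z|^3 = (sqrt(41))^3 = 41*sqrt(41)

|z^3| = 41*sqrt(41) ≈ 262.5281


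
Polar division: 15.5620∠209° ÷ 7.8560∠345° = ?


r = 15.5620 / 7.8560 = 1.9809
theta = 209° - 345° = -136° = 224° (mod 360)

1.9809 cis(224°)


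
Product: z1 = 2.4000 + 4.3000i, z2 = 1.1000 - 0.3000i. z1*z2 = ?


Real = 2.4*1.1 - 4.3*(-0.3) = 2.64 - (-1.29) = 3.93
Imag = 2.4*(-0.3) + 1.1*4.3 = -0.72 + 4.73 = 4.01

3.9300 + 4.0100i


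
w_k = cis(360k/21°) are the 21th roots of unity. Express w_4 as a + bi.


Angle = 360*4/21 = 68.5714°
a = cos(68.5714°) = 0.3653
b = sin(68.5714°) = 0.9309

0.3653 + 0.9309i


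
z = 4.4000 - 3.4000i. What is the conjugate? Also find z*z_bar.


z_bar = 4.4000 + 3.4000i
z*z_bar = 4.4^2 + (-3.4)^2 = 19.36 + 11.56 = 30.92

z_bar = 4.4000 + 3.4000i, z*z_bar = 30.92


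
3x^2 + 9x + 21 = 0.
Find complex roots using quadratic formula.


disc = 9^2 - 4*3*21 = 81 - 252 = -171
sqrt(|disc|) = sqrt(171) = 13.0767
Real part = -9/(2*3) = -1.5000
Imag part = 13.0767/(2*3) = 2.1794

-1.5000 ± 2.1794i


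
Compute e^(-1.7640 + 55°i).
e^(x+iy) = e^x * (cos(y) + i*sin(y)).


e^-1.7640 = 0.1714
cos(55°) = 0.5736
sin(55°) = 0.8192
Real = 0.1714*0.5736 = 0.0983
Imag = 0.1714*0.8192 = 0.1404

0.0983 + 0.1404i


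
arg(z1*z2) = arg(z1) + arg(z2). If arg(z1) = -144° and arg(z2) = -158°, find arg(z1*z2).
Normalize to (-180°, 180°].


arg(z1*z2) = -144° - 158° = -302°
Normalized to (-180°, 180°]: 58°

58°


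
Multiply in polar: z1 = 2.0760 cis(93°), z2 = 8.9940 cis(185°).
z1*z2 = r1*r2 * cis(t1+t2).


r = 2.0760 * 8.9940 = 18.6715
theta = 93° + 185° = 278° = 278° (mod 360)

18.6715 cis(278°)


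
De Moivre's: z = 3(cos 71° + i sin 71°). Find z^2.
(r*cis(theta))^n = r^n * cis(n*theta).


r^2 = 3^2 = 9
n*theta = 2*71° = 142° = 142° (mod 360)
a = 9*cos(142°) = -7.0921
b = 9*sin(142°) = 5.5410

9 cis(142°) = -7.0921 + 5.5410i


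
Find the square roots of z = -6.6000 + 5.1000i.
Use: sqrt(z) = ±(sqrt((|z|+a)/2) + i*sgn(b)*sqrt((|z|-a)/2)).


|z| = sqrt(43.56+26.01) = 8.3409
sqrt((|z|+a)/2) = sqrt((8.3409+(-6.6))/2) = sqrt(0.8704) = 0.9330
sqrt((|z|-a)/2) = sqrt((8.3409-(-6.6))/2) = sqrt(7.4704) = 2.7332

±(0.9330 + 2.7332i) i.e. 0.9330 + 2.7332i and -0.9330 - 2.7332i


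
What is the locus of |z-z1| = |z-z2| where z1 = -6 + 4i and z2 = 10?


Equal distances means the locus is the perpendicular bisector of z1 and z2.
Midpoint = ((-6+10)/2, (4+0)/2) = (2.0000, 2.0000)

Perpendicular bisector through (2.0000, 2.0000)


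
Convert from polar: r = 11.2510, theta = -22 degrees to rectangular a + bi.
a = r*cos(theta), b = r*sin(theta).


a = 11.2510*cos(-22°) = 11.2510*0.92718 = 10.4317
b = 11.2510*sin(-22°) = 11.2510*(-0.37461) = -4.2147

10.4317 - 4.2147i


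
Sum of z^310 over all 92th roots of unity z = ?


The roots are w_k = w^k with w = e^(2*pi*i/92), and (w^k)^310 = (w^310)^k.
So S = 1 + u + u^2 + ... + u^(91) with u = w^310.
310 = 3*92 + 34, so 310 is not a multiple of 92: u = (w^92)^3 * w^34 = w^34 ≠ 1 (w is a primitive 92th root), while u^92 = (w^92)^310 = 1.
Geometric series: S = (1 - u^92)/(1 - u) = (1 - 1)/(1 - u) = 0

S = 0


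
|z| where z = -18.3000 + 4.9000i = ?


|z| = sqrt((-18.3)^2 + 4.9^2) = sqrt(334.89 + 24.01) = sqrt(358.9) = 18.9447

|z| = 18.9447


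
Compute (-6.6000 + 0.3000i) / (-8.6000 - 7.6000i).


Conjugate of z2 = -8.6000 + 7.6000i
Numerator: (-6.6000 + 0.3000i)(-8.6000 + 7.6000i) = 54.4800 - 52.7400i
Denominator: (-8.6)^2 + (-7.6)^2 = 131.72
Result = (54.4800 - 52.7400i)/131.72

0.4136 - 0.4004i


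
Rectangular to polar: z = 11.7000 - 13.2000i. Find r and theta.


r = sqrt(136.89+174.24) = sqrt(311.13) = 17.6389
theta = atan2(-13.2, 11.7) = -48.4474 degrees

r = 17.6389, theta = -48.4474 degrees


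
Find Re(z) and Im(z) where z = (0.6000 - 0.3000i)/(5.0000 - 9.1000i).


Multiply by conjugate: (0.6000 - 0.3000i)(5.0000 + 9.1000i) / (5^2 + (-9.1)^2)
Numerator real = 0.6*5 - (0.3)*(-9.1) = 5.73
Numerator imag = -0.3*5 - 0.6*(-9.1) = 3.96
Denominator = 107.81
Re(z) = 5.73/107.81 = 0.0531
Im(z) = 3.96/107.81 = 0.0367

Re(z) = 0.0531, Im(z) = 0.0367


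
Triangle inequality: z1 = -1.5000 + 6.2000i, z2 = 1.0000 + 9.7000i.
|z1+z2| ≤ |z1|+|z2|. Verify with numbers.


|z1| = sqrt((-1.5)^2 + 6.2^2) = sqrt(40.69) = 6.3789
|z2| = sqrt(1^2 + 9.7^2) = sqrt(95.09) = 9.7514
z1+z2 = -0.5000 + 15.9000i
|z1+z2| = sqrt(253.06) = 15.9079
|z1|+|z2| = 6.3789 + 9.7514 = 16.1303

|z1+z2| = 15.9079 ≤ |z1|+|z2| = 16.1303 (verified)


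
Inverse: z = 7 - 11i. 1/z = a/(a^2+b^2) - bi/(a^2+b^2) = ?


|z|^2 = 49+121 = 170
1/z = (7 + 11i)/170

1/z = 0.0412 + 0.0647i


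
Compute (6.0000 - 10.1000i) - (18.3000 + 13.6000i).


Real: 6 - 18.3 = -12.3
Imag: -10.1 - 13.6 = -23.7

-12.3000 - 23.7000i


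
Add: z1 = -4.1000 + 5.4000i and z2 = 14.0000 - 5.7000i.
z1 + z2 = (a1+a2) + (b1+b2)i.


Real: -4.1 + 14 = 9.9
Imag: 5.4 - 5.7 = -0.3

9.9000 - 0.3000i


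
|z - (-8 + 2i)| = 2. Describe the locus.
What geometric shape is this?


|z - z0| = r is a circle with center z0 and radius r.
Center = (-8, 2), radius = 2

Circle with center (-8, 2) and radius 2


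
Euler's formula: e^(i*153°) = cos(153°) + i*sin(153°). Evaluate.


cos(153°) = -0.8910
sin(153°) = 0.4540

e^(i*153°) = -0.8910 + 0.4540i


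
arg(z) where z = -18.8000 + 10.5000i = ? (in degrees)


Re = -18.8, Im = 10.5
arg = atan2(10.5, -18.8) = 150.8162 degrees

arg(z) = 150.8162 degrees


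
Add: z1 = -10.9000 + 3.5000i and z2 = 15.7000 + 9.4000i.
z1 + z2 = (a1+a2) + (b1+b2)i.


Real: -10.9 + 15.7 = 4.8
Imag: 3.5 + 9.4 = 12.9

4.8000 + 12.9000i


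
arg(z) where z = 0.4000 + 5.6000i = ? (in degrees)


Re = 0.4, Im = 5.6
arg = atan2(5.6, 0.4) = 85.9144 degrees

arg(z) = 85.9144 degrees


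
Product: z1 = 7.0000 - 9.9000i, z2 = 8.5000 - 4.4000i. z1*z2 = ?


Real = 7*8.5 - (-9.9)*(-4.4) = 59.5 - 43.56 = 15.94
Imag = 7*(-4.4) + 8.5*(-9.9) = -30.8 - (84.15) = -114.95

15.9400 - 114.9500i


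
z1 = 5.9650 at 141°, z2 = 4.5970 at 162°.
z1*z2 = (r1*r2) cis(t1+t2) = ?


r = 5.9650 * 4.5970 = 27.4211
theta = 141° + 162° = 303° = 303° (mod 360)

27.4211 cis(303°)


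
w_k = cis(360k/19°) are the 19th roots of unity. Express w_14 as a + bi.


Angle = 360*14/19 = 265.2632°
a = cos(265.2632°) = -0.0826
b = sin(265.2632°) = -0.9966

-0.0826 - 0.9966i


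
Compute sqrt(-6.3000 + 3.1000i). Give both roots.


|z| = sqrt(39.69+9.61) = 7.0214
sqrt((|z|+a)/2) = sqrt((7.0214+(-6.3))/2) = sqrt(0.3607) = 0.6006
sqrt((|z|-a)/2) = sqrt((7.0214-(-6.3))/2) = sqrt(6.6607) = 2.5808

±(0.6006 + 2.5808i) i.e. 0.6006 + 2.5808i and -0.6006 - 2.5808i


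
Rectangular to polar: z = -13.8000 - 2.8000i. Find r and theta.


r = sqrt(190.44+7.84) = sqrt(198.28) = 14.0812
theta = atan2(-2.8, -13.8) = -168.5305 degrees

r = 14.0812, theta = -168.5305 degrees


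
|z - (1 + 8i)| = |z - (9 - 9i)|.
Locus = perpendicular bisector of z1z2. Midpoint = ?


Equal distances means the locus is the perpendicular bisector of z1 and z2.
Midpoint = ((1+9)/2, (8+(-9))/2) = (5.0000, -0.5000)

Perpendicular bisector through (5.0000, -0.5000)


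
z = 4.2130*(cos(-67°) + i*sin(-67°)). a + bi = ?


a = 4.2130*cos(-67°) = 4.2130*0.3907311 = 1.6462
b = 4.2130*sin(-67°) = 4.2130*(-0.9205) = -3.8781

1.6462 - 3.8781i


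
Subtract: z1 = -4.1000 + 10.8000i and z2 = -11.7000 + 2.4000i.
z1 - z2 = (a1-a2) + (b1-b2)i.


Real: -4.1 + 11.7 = 7.6
Imag: 10.8 - 2.4 = 8.4

7.6000 + 8.4000i


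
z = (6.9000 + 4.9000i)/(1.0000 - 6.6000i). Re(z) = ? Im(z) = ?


Multiply by conjugate: (6.9000 + 4.9000i)(1.0000 + 6.6000i) / (1^2 + (-6.6)^2)
Numerator real = 6.9*1 + 4.9*(-6.6) = -25.44
Numerator imag = 4.9*1 - 6.9*(-6.6) = 50.44
Denominator = 44.56
Re(z) = -25.44/44.56 = -0.5709
Im(z) = 50.44/44.56 = 1.1320

Re(z) = -0.5709, Im(z) = 1.1320


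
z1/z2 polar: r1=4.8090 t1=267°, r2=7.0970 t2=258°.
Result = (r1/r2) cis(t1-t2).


r = 4.8090 / 7.0970 = 0.6776
theta = 267° - 258° = 9° = 9° (mod 360)

0.6776 cis(9°)


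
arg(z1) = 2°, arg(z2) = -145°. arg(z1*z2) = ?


arg(z1*z2) = 2° - 145° = -143°
Normalized to (-180°, 180°]: -143°

-143°


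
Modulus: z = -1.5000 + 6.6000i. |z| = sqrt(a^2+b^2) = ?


|z| = sqrt((-1.5)^2 + 6.6^2) = sqrt(2.25 + 43.56) = sqrt(45.81) = 6.7683

|z| = 6.7683


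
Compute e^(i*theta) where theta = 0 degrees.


cos(0°) = 1.0000
sin(0°) = 0

e^(i*0°) = 1.0000 + 0i


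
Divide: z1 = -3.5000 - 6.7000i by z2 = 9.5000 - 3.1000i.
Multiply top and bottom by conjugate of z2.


Conjugate of z2 = 9.5000 + 3.1000i
Numerator: (-3.5000 - 6.7000i)(9.5000 + 3.1000i) = -12.4800 - 74.5000i
Denominator: 9.5^2 + (-3.1)^2 = 99.86
Result = (-12.4800 - 74.5000i)/99.86

-0.1250 - 0.7460i


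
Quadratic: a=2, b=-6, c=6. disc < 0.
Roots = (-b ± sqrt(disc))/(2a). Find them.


disc = (-6)^2 - 4*2*6 = 36 - 48 = -12
sqrt(|disc|) = sqrt(12) = 3.4641
Real part = 6/(2*2) = 1.5000
Imag part = 3.4641/(2*2) = 0.8660

1.5000 ± 0.8660i


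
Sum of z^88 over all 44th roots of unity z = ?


The roots are w_k = w^k with w = e^(2*pi*i/44), and (w^k)^88 = (w^88)^k.
So S = 1 + u + u^2 + ... + u^(43) with u = w^88.
88 = 2*44 + 0, so 88 is a multiple of 44 and u = (w^44)^2 = 1.
Every one of the 44 terms equals 1: S = 44

S = 44


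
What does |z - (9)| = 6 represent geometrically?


|z - z0| = r is a circle with center z0 and radius r.
Center = (9, 0), radius = 6

Circle with center (9, 0) and radius 6


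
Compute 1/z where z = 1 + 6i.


|z|^2 = 1+36 = 37
1/z = (1 - 6i)/37

1/z = 0.0270 - 0.1622i


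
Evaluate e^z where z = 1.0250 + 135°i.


e^1.0250 = 2.7871
cos(135°) = -0.7071
sin(135°) = 0.7071
Real = 2.7871*(-0.7071) = -1.9708
Imag = 2.7871*0.7071 = 1.9708

-1.9708 + 1.9708i


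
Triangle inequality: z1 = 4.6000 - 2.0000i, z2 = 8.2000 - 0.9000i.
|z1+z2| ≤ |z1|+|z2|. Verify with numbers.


|z1| = sqrt(4.6^2 + (-2)^2) = sqrt(25.16) = 5.0160
|z2| = sqrt(8.2^2 + (-0.9)^2) = sqrt(68.05) = 8.2492
z1+z2 = 12.8000 - 2.9000i
|z1+z2| = sqrt(172.25) = 13.1244
|z1|+|z2| = 5.0160 + 8.2492 = 13.2652

|z1+z2| = 13.1244 ≤ |z1|+|z2| = 13.2652 (verified)


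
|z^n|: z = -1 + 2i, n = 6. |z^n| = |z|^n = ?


|z| = sqrt(1+4) = sqrt(5) = 2.2361
|z^6| = |z|^6 = (sqrt(5))^6 = 5^3 = 125

|z^6| = 125


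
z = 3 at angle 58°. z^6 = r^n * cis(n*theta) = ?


r^6 = 3^6 = 729
n*theta = 6*58° = 348° = 348° (mod 360)
a = 729*cos(348°) = 713.0696
b = 729*sin(348°) = -151.5676

729 cis(348°) = 713.0696 - 151.5676i


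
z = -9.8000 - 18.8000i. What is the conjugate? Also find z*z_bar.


z_bar = -9.8000 + 18.8000i
z*z_bar = (-9.8)^2 + (-18.8)^2 = 96.04 + 353.44 = 449.48

z_bar = -9.8000 + 18.8000i, z*z_bar = 449.48
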